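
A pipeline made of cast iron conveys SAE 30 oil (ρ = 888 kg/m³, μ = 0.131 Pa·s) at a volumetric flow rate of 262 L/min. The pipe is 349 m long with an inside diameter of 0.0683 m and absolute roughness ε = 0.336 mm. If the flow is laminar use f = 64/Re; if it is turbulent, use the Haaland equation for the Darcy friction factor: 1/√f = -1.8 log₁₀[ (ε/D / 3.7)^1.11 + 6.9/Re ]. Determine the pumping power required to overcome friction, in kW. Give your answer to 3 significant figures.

Q = 262 L/min = 262/60000 = 0.004367 m³/s.
Cross-sectional area A = πD²/4 = π(0.0683)²/4 = 0.003664 m²; mean velocity V = Q/A = 0.004367/0.003664 = 1.192 m/s.
Reynolds number Re = ρVD/μ = 888 · 1.192 · 0.0683 / 0.131 = 551.8.
Re < 2300 → laminar flow, so f = 64/Re = 64/551.8 = 0.116 (the turbulent correlation is not needed).
Darcy-Weisbach: ΔP = f(L/D)(ρV²/2) = 0.116·(349/0.0683)·(888·1.192²/2) = 0.116·5110·630.7 = 3.738e+05 Pa.
Pumping power P = QΔP = 0.004367·3.738e+05 = 1632 W = 1.63 kW.

P ≈ 1.63 kW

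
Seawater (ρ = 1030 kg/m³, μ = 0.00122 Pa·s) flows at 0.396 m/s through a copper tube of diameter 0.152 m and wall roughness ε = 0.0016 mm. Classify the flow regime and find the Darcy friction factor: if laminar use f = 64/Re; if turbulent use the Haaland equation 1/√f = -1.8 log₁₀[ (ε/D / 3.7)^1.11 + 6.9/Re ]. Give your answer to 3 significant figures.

f ≈ 0.0207

Re = ρVD/μ = 1030·0.396·0.152/0.00122 = 5.082e+04.
Re > 4000 → turbulent. ε/D = 1.6e-06/0.152 = 1.05e-05; Haaland: 1/√f = -1.8 log₁₀[6.98e-07 + 0.000136] = 6.957, so f = 0.02066.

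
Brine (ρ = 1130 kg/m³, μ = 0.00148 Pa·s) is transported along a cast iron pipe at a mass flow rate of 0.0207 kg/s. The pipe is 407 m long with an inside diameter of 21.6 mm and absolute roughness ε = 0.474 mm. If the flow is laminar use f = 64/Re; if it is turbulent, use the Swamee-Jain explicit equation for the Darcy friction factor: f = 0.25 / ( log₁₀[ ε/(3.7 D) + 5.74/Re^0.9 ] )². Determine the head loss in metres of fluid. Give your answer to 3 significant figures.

h_f ≈ 0.186 m

A = πD²/4 = π(0.0216)²/4 = 0.0003664 m²; mean velocity V = ṁ/(ρA) = 0.0207/(1130 · 0.0003664) = 0.04999 m/s.
Reynolds number Re = ρVD/μ = 1130 · 0.04999 · 0.0216 / 0.00148 = 824.5.
Re < 2300 → laminar flow, so f = 64/Re = 64/824.5 = 0.07763 (the turbulent correlation is not needed).
Darcy-Weisbach: ΔP = f(L/D)(ρV²/2) = 0.07763·(407/0.0216)·(1130·0.04999²/2) = 0.07763·1.884e+04·1.412 = 2065 Pa.
Head loss h_f = ΔP/(ρg) = 2065/(1130·9.81) = 0.186 m.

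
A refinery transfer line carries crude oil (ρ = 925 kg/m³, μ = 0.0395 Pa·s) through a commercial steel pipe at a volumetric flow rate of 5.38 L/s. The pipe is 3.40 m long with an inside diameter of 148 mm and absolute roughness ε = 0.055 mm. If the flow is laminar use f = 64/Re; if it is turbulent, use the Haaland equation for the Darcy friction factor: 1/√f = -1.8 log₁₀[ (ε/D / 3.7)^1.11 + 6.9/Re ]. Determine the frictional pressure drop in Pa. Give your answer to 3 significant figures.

Q = 5.38 L/s = 5.38/1000 = 0.00538 m³/s.
Cross-sectional area A = πD²/4 = π(0.148)²/4 = 0.0172 m²; mean velocity V = Q/A = 0.00538/0.0172 = 0.3127 m/s.
Reynolds number Re = ρVD/μ = 925 · 0.3127 · 0.148 / 0.0395 = 1084.
Re < 2300 → laminar flow, so f = 64/Re = 64/1084 = 0.05905 (the turbulent correlation is not needed).
Darcy-Weisbach: ΔP = f(L/D)(ρV²/2) = 0.05905·(3.4/0.148)·(925·0.3127²/2) = 0.05905·22.97·45.23 = 61.36 Pa.

ΔP ≈ 61.4 Pa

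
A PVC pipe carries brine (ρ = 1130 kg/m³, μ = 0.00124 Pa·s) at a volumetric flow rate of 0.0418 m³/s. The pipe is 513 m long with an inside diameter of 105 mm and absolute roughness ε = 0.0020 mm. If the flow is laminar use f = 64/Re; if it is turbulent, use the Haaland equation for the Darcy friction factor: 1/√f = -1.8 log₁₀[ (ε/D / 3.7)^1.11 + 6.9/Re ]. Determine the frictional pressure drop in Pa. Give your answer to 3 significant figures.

ΔP ≈ 866000 Pa

Cross-sectional area A = πD²/4 = π(0.105)²/4 = 0.008659 m²; mean velocity V = Q/A = 0.0418/0.008659 = 4.827 m/s.
Reynolds number Re = ρVD/μ = 1130 · 4.827 · 0.105 / 0.00124 = 4.619e+05.
Re > 4000 → turbulent. Relative roughness ε/D = 2e-06/0.105 = 1.9e-05. Haaland: 1/√f = -1.8 log₁₀[(1.9e-05/3.7)^1.11 + 6.9/4.619e+05] = -1.8 log₁₀[1.35e-06 + 1.49e-05] = 8.619, so f = 0.01346.
Darcy-Weisbach: ΔP = f(L/D)(ρV²/2) = 0.01346·(513/0.105)·(1130·4.827²/2) = 0.01346·4886·1.317e+04 = 8.66e+05 Pa.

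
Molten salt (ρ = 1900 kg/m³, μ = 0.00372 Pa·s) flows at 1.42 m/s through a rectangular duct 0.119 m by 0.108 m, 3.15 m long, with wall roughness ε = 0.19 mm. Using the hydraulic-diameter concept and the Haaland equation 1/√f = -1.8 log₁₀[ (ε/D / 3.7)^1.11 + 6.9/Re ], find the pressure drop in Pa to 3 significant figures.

Hydraulic diameter D_h = 4A/P = 4·(0.119·0.108)/(2·(0.119+0.108)) = 0.05141/0.454 = 0.1132 m.
Re = ρVD_h/μ = 1900·1.42·0.1132/0.00372 = 8.212e+04.
ε/D_h = 0.00019/0.1132 = 0.00168; Haaland gives 1/√f = -1.8 log₁₀[0.000194+8.4e-05] = 6.399, so f = 0.02442.
ΔP = f(L/D_h)(ρV²/2) = 0.02442·3.15/0.1132·1916 = 1301 Pa.

ΔP ≈ 1300 Pa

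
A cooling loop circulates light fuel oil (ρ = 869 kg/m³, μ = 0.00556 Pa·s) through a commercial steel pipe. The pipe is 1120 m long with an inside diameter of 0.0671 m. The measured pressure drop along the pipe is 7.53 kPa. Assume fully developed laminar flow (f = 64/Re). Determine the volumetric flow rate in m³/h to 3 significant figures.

Q ≈ 2.17 m³/h

For laminar flow, f = 64/Re with Re = ρVD/μ, so Darcy-Weisbach reduces to ΔP = 32μLV/D². Solving for V: V = ΔP·D²/(32μL) = 7530·(0.0671)²/(32·0.00556·1120) = 0.1701 m/s.
Check: Re = ρVD/μ = 869·0.1701·0.0671/0.00556 = 1784 < 2300, so the laminar assumption holds.
Q = V·A = 0.1701·(π/4·0.0671²) = 0.0006016 m³/s = 2.17 m³/h.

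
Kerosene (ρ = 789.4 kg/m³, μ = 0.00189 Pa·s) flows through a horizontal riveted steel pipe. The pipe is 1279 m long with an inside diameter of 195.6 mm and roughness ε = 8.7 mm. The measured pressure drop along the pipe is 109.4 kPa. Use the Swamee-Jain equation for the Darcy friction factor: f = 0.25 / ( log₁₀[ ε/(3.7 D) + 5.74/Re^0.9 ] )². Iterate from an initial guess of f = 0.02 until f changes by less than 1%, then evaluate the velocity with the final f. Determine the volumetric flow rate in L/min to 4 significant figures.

Q ≈ 1418 L/min

Rearranging Darcy-Weisbach: V = √(2·ΔP·D/(f·L·ρ)). With ε/D = 0.0087/0.1956 = 0.0445, iterate starting from f = 0.02:
  f = 0.02 → V = √(2·1.094e+05·0.1956/(0.02·1279·789.4)) = 1.456 m/s; Re = ρVD/μ = 1.189e+05; f → 0.06821
  f = 0.06821 → V = 0.7883 m/s; Re = 6.44e+04; f → 0.0685
Converged (Δf/f < 1%). With the final f = 0.0685: V = √(2·1.094e+05·0.1956/(0.0685·1279·789.4)) = 0.7867 m/s.
Q = V·A = 0.7867·(π/4·0.1956²) = 0.02364 m³/s = 1418 L/min.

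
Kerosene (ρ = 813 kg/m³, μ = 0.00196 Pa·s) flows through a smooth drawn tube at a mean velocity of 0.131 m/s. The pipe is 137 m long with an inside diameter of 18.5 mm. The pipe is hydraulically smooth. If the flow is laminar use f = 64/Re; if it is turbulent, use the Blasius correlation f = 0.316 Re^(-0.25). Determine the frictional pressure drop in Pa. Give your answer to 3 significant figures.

ΔP ≈ 3290 Pa

Reynolds number Re = ρVD/μ = 813 · 0.131 · 0.0185 / 0.00196 = 1005.
Re < 2300 → laminar flow, so f = 64/Re = 64/1005 = 0.06367 (the turbulent correlation is not needed).
Darcy-Weisbach: ΔP = f(L/D)(ρV²/2) = 0.06367·(137/0.0185)·(813·0.131²/2) = 0.06367·7405·6.976 = 3289 Pa.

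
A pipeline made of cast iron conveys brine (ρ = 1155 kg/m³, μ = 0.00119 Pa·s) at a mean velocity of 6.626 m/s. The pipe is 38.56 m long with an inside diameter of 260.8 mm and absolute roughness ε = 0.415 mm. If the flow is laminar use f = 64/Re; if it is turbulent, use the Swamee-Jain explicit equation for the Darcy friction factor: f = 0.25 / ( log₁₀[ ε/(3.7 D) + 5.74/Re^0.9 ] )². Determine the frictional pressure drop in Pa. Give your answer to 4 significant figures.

ΔP ≈ 83400 Pa

Reynolds number Re = ρVD/μ = 1155 · 6.626 · 0.2608 / 0.00119 = 1.677e+06.
Re > 4000 → turbulent. Relative roughness ε/D = 0.000415/0.2608 = 0.00159. Swamee-Jain: f = 0.25/(log₁₀[0.00159/3.7 + 5.74/1.677e+06^0.9])² = 0.25/(log₁₀[0.00043 + 1.43e-05])² = 0.25/(-3.352)² = 0.02225.
Darcy-Weisbach: ΔP = f(L/D)(ρV²/2) = 0.02225·(38.56/0.2608)·(1155·6.626²/2) = 0.02225·147.9·2.535e+04 = 8.34e+04 Pa.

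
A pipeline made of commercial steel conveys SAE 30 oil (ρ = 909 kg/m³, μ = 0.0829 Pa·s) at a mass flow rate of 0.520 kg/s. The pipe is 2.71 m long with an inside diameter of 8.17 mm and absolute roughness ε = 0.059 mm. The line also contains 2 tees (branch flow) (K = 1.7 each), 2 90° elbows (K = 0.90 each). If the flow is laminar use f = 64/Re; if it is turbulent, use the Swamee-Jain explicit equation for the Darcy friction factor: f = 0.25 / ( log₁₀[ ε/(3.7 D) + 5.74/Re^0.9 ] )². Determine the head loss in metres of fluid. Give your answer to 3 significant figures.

h_f ≈ 163 m

A = πD²/4 = π(0.00817)²/4 = 5.242e-05 m²; mean velocity V = ṁ/(ρA) = 0.52/(909 · 5.242e-05) = 10.91 m/s.
Reynolds number Re = ρVD/μ = 909 · 10.91 · 0.00817 / 0.0829 = 977.5.
Re < 2300 → laminar flow, so f = 64/Re = 64/977.5 = 0.06547 (the turbulent correlation is not needed).
Total minor-loss coefficient ΣK = 2·1.7 + 2·0.9 = 5.2.
ΔP = [f·L/D + ΣK]·(ρV²/2) = [0.06547·2.71/0.00817 + 5.2]·(909·10.91²/2) = [21.72 + 5.2]·5.412e+04 = 1.457e+06 Pa.
Head loss h_f = ΔP/(ρg) = 1.457e+06/(909·9.81) = 163 m.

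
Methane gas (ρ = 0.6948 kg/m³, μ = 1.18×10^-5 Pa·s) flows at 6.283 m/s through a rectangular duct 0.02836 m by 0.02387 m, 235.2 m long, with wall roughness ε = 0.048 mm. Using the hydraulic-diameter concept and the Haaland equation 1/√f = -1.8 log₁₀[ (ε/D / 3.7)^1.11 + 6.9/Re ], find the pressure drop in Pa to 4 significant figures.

ΔP ≈ 4187 Pa

Hydraulic diameter D_h = 4A/P = 4·(0.02836·0.02387)/(2·(0.02836+0.02387)) = 0.002708/0.1045 = 0.02592 m.
Re = ρVD_h/μ = 0.6948·6.283·0.02592/1.18e-05 = 9590.
ε/D_h = 4.8e-05/0.02592 = 0.00185; Haaland gives 1/√f = -1.8 log₁₀[0.000217+0.00072] = 5.451, so f = 0.03365.
ΔP = f(L/D_h)(ρV²/2) = 0.03365·235.2/0.02592·13.71 = 4187 Pa.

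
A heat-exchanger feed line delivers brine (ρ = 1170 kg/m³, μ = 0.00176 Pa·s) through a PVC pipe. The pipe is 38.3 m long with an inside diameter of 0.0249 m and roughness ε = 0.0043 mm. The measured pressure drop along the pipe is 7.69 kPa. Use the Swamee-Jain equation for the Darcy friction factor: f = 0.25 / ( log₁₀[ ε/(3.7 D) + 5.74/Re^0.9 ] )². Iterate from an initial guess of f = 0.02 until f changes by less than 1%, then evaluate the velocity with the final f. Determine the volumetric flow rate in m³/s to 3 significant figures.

Q ≈ 2.49×10^-4 m³/s

Rearranging Darcy-Weisbach: V = √(2·ΔP·D/(f·L·ρ)). With ε/D = 4.3e-06/0.0249 = 0.000173, iterate starting from f = 0.02:
  f = 0.02 → V = √(2·7690·0.0249/(0.02·38.3·1170)) = 0.6537 m/s; Re = ρVD/μ = 1.082e+04; f → 0.03063
  f = 0.03063 → V = 0.5282 m/s; Re = 8744; f → 0.03243
  f = 0.03243 → V = 0.5133 m/s; Re = 8497; f → 0.03269
Converged (Δf/f < 1%). With the final f = 0.03269: V = √(2·7690·0.0249/(0.03269·38.3·1170)) = 0.5113 m/s.
Q = V·A = 0.5113·(π/4·0.0249²) = 0.000249 m³/s = 2.49×10^-4 m³/s.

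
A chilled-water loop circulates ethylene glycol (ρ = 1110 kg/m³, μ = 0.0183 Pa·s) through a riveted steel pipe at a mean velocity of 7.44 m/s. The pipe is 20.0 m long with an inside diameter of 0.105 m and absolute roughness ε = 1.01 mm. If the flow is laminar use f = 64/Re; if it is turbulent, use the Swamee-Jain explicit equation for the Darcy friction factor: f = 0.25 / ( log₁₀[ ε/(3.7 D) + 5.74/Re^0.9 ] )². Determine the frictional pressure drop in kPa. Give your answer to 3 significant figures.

Reynolds number Re = ρVD/μ = 1110 · 7.44 · 0.105 / 0.0183 = 4.738e+04.
Re > 4000 → turbulent. Relative roughness ε/D = 0.00101/0.105 = 0.00962. Swamee-Jain: f = 0.25/(log₁₀[0.00962/3.7 + 5.74/4.738e+04^0.9])² = 0.25/(log₁₀[0.0026 + 0.000356])² = 0.25/(-2.529)² = 0.03908.
Darcy-Weisbach: ΔP = f(L/D)(ρV²/2) = 0.03908·(20/0.105)·(1110·7.44²/2) = 0.03908·190.5·3.072e+04 = 2.287e+05 Pa.
ΔP = 2.287e+05 Pa = 229 kPa.

ΔP ≈ 229 kPa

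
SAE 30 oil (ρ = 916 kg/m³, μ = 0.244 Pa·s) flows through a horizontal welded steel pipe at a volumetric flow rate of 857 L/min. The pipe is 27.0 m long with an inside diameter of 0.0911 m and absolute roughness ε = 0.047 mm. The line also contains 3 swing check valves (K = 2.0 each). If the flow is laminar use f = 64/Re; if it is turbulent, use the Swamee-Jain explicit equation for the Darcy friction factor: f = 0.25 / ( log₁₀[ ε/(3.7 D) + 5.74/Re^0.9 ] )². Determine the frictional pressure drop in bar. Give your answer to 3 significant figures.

Q = 857 L/min = 857/60000 = 0.01428 m³/s.
Cross-sectional area A = πD²/4 = π(0.0911)²/4 = 0.006518 m²; mean velocity V = Q/A = 0.01428/0.006518 = 2.191 m/s.
Reynolds number Re = ρVD/μ = 916 · 2.191 · 0.0911 / 0.244 = 749.4.
Re < 2300 → laminar flow, so f = 64/Re = 64/749.4 = 0.0854 (the turbulent correlation is not needed).
Total minor-loss coefficient ΣK = 3·2 = 6.
ΔP = [f·L/D + ΣK]·(ρV²/2) = [0.0854·27/0.0911 + 6]·(916·2.191²/2) = [25.31 + 6]·2199 = 6.886e+04 Pa.
ΔP = 6.886e+04 Pa = 0.689 bar.

ΔP ≈ 0.689 bar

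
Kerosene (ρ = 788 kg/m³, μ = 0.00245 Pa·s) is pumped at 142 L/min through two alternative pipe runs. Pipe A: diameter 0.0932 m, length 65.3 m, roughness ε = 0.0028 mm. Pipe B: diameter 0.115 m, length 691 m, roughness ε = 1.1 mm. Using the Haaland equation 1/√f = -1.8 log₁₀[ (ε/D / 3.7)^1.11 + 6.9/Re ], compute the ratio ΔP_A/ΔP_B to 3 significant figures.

Pipe A: V = Q/A = 0.002367/0.006822 = 0.3469 m/s; Re = 1.04e+04; ε/D = 3e-05; Haaland → f = 0.03058; ΔP_A = f(L/D)(ρV²/2) = 1016 Pa.
Pipe B: V = Q/A = 0.002367/0.01039 = 0.2279 m/s; Re = 8428; ε/D = 0.00957; Haaland → f = 0.04345; ΔP_B = f(L/D)(ρV²/2) = 5340 Pa.
ΔP_A/ΔP_B = 1016/5340 = 0.190.

ΔP_A/ΔP_B ≈ 0.190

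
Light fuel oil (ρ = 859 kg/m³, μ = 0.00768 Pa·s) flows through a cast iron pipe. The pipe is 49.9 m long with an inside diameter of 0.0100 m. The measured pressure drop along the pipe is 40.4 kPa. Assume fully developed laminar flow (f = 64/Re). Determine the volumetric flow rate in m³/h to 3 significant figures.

For laminar flow, f = 64/Re with Re = ρVD/μ, so Darcy-Weisbach reduces to ΔP = 32μLV/D². Solving for V: V = ΔP·D²/(32μL) = 4.04e+04·(0.01)²/(32·0.00768·49.9) = 0.3294 m/s.
Check: Re = ρVD/μ = 859·0.3294·0.01/0.00768 = 368.5 < 2300, so the laminar assumption holds.
Q = V·A = 0.3294·(π/4·0.01²) = 2.587e-05 m³/s = 0.0931 m³/h.

Q ≈ 0.0931 m³/h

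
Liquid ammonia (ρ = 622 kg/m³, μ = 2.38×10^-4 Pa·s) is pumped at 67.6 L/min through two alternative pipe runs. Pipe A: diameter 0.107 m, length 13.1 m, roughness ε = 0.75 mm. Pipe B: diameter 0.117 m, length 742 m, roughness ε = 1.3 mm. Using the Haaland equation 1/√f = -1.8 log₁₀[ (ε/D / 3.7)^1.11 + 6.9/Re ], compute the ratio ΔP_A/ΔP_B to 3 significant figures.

Pipe A: V = Q/A = 0.001127/0.008992 = 0.1253 m/s; Re = 3.504e+04; ε/D = 0.00701; Haaland → f = 0.0357; ΔP_A = f(L/D)(ρV²/2) = 21.34 Pa.
Pipe B: V = Q/A = 0.001127/0.01075 = 0.1048 m/s; Re = 3.204e+04; ε/D = 0.0111; Haaland → f = 0.04097; ΔP_B = f(L/D)(ρV²/2) = 887.5 Pa.
ΔP_A/ΔP_B = 21.34/887.5 = 0.0240.

ΔP_A/ΔP_B ≈ 0.0240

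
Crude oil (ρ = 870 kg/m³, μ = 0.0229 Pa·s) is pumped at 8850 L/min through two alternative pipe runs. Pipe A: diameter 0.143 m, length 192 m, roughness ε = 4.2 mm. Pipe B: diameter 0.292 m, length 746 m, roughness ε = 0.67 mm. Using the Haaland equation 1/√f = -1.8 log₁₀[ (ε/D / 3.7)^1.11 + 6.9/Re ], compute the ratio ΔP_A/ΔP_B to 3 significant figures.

ΔP_A/ΔP_B ≈ 18.0

Pipe A: V = Q/A = 0.1475/0.01606 = 9.184 m/s; Re = 4.989e+04; ε/D = 0.0294; Haaland → f = 0.05741; ΔP_A = f(L/D)(ρV²/2) = 2.828e+06 Pa.
Pipe B: V = Q/A = 0.1475/0.06697 = 2.203 m/s; Re = 2.443e+04; ε/D = 0.00229; Haaland → f = 0.02915; ΔP_B = f(L/D)(ρV²/2) = 1.572e+05 Pa.
ΔP_A/ΔP_B = 2.828e+06/1.572e+05 = 18.0.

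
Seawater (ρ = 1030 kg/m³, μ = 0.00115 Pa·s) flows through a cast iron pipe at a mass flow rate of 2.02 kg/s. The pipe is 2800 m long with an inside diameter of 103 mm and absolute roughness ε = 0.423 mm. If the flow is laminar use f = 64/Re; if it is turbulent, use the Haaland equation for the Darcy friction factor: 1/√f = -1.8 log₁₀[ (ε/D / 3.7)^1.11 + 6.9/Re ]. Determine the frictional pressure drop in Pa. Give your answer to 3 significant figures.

A = πD²/4 = π(0.103)²/4 = 0.008332 m²; mean velocity V = ṁ/(ρA) = 2.02/(1030 · 0.008332) = 0.2354 m/s.
Reynolds number Re = ρVD/μ = 1030 · 0.2354 · 0.103 / 0.00115 = 2.171e+04.
Re > 4000 → turbulent. Relative roughness ε/D = 0.000423/0.103 = 0.00411. Haaland: 1/√f = -1.8 log₁₀[(0.00411/3.7)^1.11 + 6.9/2.171e+04] = -1.8 log₁₀[0.000525 + 0.000318] = 5.534, so f = 0.03266.
Darcy-Weisbach: ΔP = f(L/D)(ρV²/2) = 0.03266·(2800/0.103)·(1030·0.2354²/2) = 0.03266·2.718e+04·28.53 = 2.533e+04 Pa.

ΔP ≈ 25300 Pa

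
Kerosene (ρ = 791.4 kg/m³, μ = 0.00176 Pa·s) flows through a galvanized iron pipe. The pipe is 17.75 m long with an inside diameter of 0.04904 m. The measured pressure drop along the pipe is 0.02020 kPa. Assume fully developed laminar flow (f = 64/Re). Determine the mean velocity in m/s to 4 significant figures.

For laminar flow, f = 64/Re with Re = ρVD/μ, so Darcy-Weisbach reduces to ΔP = 32μLV/D². Solving for V: V = ΔP·D²/(32μL) = 20.2·(0.04904)²/(32·0.00176·17.75) = 0.04859 m/s.
Check: Re = ρVD/μ = 791.4·0.04859·0.04904/0.00176 = 1072 < 2300, so the laminar assumption holds.

V ≈ 0.04859 m/s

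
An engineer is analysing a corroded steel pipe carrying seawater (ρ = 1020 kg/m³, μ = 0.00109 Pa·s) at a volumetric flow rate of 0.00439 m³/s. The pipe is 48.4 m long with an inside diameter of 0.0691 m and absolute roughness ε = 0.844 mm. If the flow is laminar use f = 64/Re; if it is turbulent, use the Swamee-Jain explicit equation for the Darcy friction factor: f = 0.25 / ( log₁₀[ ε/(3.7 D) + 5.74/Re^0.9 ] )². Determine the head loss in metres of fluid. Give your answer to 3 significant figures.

h_f ≈ 2.03 m

Cross-sectional area A = πD²/4 = π(0.0691)²/4 = 0.00375 m²; mean velocity V = Q/A = 0.00439/0.00375 = 1.171 m/s.
Reynolds number Re = ρVD/μ = 1020 · 1.171 · 0.0691 / 0.00109 = 7.57e+04.
Re > 4000 → turbulent. Relative roughness ε/D = 0.000844/0.0691 = 0.0122. Swamee-Jain: f = 0.25/(log₁₀[0.0122/3.7 + 5.74/7.57e+04^0.9])² = 0.25/(log₁₀[0.0033 + 0.000233])² = 0.25/(-2.452)² = 0.04159.
Darcy-Weisbach: ΔP = f(L/D)(ρV²/2) = 0.04159·(48.4/0.0691)·(1020·1.171²/2) = 0.04159·700.4·698.9 = 2.036e+04 Pa.
Head loss h_f = ΔP/(ρg) = 2.036e+04/(1020·9.81) = 2.03 m.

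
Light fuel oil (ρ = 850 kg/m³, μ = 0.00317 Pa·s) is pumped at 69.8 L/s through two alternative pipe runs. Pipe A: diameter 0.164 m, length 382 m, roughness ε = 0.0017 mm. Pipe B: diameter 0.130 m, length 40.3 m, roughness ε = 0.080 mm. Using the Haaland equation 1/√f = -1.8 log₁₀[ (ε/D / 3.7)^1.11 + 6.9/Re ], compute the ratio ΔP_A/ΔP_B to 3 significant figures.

ΔP_A/ΔP_B ≈ 2.54

Pipe A: V = Q/A = 0.0698/0.02112 = 3.304 m/s; Re = 1.453e+05; ε/D = 1.04e-05; Haaland → f = 0.01656; ΔP_A = f(L/D)(ρV²/2) = 1.79e+05 Pa.
Pipe B: V = Q/A = 0.0698/0.01327 = 5.259 m/s; Re = 1.833e+05; ε/D = 0.000615; Haaland → f = 0.01935; ΔP_B = f(L/D)(ρV²/2) = 7.051e+04 Pa.
ΔP_A/ΔP_B = 1.79e+05/7.051e+04 = 2.54.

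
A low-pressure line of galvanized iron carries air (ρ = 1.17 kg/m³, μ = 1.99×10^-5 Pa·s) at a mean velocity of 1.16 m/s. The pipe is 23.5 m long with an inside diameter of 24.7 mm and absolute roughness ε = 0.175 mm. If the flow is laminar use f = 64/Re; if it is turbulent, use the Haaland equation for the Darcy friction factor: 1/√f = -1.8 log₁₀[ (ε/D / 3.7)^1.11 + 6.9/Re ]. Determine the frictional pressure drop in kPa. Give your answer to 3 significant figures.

ΔP ≈ 0.0285 kPa

Reynolds number Re = ρVD/μ = 1.17 · 1.16 · 0.0247 / 1.99e-05 = 1685.
Re < 2300 → laminar flow, so f = 64/Re = 64/1685 = 0.03799 (the turbulent correlation is not needed).
Darcy-Weisbach: ΔP = f(L/D)(ρV²/2) = 0.03799·(23.5/0.0247)·(1.17·1.16²/2) = 0.03799·951.4·0.7872 = 28.45 Pa.
ΔP = 28.45 Pa = 0.0285 kPa.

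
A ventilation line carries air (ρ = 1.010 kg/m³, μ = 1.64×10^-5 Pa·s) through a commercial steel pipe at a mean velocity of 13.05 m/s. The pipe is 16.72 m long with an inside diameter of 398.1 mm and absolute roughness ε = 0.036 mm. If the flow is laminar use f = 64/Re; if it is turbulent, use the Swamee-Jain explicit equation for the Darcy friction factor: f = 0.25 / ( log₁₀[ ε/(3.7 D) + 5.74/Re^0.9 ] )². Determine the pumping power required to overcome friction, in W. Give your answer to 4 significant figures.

Reynolds number Re = ρVD/μ = 1.01 · 13.05 · 0.3981 / 1.64e-05 = 3.199e+05.
Re > 4000 → turbulent. Relative roughness ε/D = 3.6e-05/0.3981 = 9.04e-05. Swamee-Jain: f = 0.25/(log₁₀[9.04e-05/3.7 + 5.74/3.199e+05^0.9])² = 0.25/(log₁₀[2.44e-05 + 6.37e-05])² = 0.25/(-4.055)² = 0.01521.
Darcy-Weisbach: ΔP = f(L/D)(ρV²/2) = 0.01521·(16.72/0.3981)·(1.01·13.05²/2) = 0.01521·42·86 = 54.93 Pa.
Q = V·A = 13.05·0.1245 = 1.624 m³/s.
Pumping power P = QΔP = 1.624·54.93 = 89.221 W = 89.22 W.

P ≈ 89.22 W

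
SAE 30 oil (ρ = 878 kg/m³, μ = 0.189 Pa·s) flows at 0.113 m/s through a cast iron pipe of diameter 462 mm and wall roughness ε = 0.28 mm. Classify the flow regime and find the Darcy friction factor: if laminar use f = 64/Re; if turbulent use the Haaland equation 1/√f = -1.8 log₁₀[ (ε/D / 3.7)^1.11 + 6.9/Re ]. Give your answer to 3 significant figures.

f ≈ 0.264

Re = ρVD/μ = 878·0.113·0.462/0.189 = 242.5.
Re < 2300 → laminar, so f = 64/Re = 0.2639 (roughness is irrelevant in laminar flow).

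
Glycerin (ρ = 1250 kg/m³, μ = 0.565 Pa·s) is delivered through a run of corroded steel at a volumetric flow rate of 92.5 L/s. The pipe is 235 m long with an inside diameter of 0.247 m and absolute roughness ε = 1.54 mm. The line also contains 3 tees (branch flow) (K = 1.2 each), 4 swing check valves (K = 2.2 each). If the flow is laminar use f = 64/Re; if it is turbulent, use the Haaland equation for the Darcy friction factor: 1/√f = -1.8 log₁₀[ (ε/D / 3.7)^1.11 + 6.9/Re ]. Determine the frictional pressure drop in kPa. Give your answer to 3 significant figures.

ΔP ≈ 163 kPa

Q = 92.5 L/s = 92.5/1000 = 0.0925 m³/s.
Cross-sectional area A = πD²/4 = π(0.247)²/4 = 0.04792 m²; mean velocity V = Q/A = 0.0925/0.04792 = 1.93 m/s.
Reynolds number Re = ρVD/μ = 1250 · 1.93 · 0.247 / 0.565 = 1055.
Re < 2300 → laminar flow, so f = 64/Re = 64/1055 = 0.06067 (the turbulent correlation is not needed).
Total minor-loss coefficient ΣK = 3·1.2 + 4·2.2 = 12.4.
ΔP = [f·L/D + ΣK]·(ρV²/2) = [0.06067·235/0.247 + 12.4]·(1250·1.93²/2) = [57.72 + 12.4]·2329 = 1.633e+05 Pa.
ΔP = 1.633e+05 Pa = 163 kPa.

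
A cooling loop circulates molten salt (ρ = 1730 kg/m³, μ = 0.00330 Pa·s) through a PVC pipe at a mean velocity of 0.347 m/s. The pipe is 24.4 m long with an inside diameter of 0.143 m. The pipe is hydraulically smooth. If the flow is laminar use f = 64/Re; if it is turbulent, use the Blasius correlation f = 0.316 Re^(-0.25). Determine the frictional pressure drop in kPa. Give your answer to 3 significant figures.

Reynolds number Re = ρVD/μ = 1730 · 0.347 · 0.143 / 0.0033 = 2.601e+04.
Re > 4000 → turbulent. Smooth-pipe (Blasius): f = 0.316 Re^(-0.25) = 0.316/(2.601e+04)^0.25 = 0.02488.
Darcy-Weisbach: ΔP = f(L/D)(ρV²/2) = 0.02488·(24.4/0.143)·(1730·0.347²/2) = 0.02488·170.6·104.2 = 442.2 Pa.
ΔP = 442.2 Pa = 0.442 kPa.

ΔP ≈ 0.442 kPa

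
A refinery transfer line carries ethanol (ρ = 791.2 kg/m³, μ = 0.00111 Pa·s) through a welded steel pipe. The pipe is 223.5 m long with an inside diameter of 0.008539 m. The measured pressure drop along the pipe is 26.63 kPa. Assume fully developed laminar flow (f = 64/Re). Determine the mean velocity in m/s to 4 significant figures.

For laminar flow, f = 64/Re with Re = ρVD/μ, so Darcy-Weisbach reduces to ΔP = 32μLV/D². Solving for V: V = ΔP·D²/(32μL) = 2.663e+04·(0.008539)²/(32·0.00111·223.5) = 0.2446 m/s.
Check: Re = ρVD/μ = 791.2·0.2446·0.008539/0.00111 = 1489 < 2300, so the laminar assumption holds.

V ≈ 0.2446 m/s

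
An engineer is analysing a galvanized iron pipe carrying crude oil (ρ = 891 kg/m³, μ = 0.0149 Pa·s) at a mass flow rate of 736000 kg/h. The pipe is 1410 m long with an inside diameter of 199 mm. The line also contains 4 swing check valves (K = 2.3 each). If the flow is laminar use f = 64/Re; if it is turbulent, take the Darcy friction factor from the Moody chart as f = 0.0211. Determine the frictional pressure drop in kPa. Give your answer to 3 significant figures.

ṁ = 736000 kg/h = 736000/3600 = 204.4 kg/s.
A = πD²/4 = π(0.199)²/4 = 0.0311 m²; mean velocity V = ṁ/(ρA) = 204.4/(891 · 0.0311) = 7.377 m/s.
Reynolds number Re = ρVD/μ = 891 · 7.377 · 0.199 / 0.0149 = 8.779e+04.
Re > 4000 → turbulent; use the Moody-chart value f = 0.0211.
Total minor-loss coefficient ΣK = 4·2.3 = 9.2.
ΔP = [f·L/D + ΣK]·(ρV²/2) = [0.0211·1410/0.199 + 9.2]·(891·7.377²/2) = [149.5 + 9.2]·2.425e+04 = 3.848e+06 Pa.
ΔP = 3.848e+06 Pa = 3850 kPa.

ΔP ≈ 3850 kPa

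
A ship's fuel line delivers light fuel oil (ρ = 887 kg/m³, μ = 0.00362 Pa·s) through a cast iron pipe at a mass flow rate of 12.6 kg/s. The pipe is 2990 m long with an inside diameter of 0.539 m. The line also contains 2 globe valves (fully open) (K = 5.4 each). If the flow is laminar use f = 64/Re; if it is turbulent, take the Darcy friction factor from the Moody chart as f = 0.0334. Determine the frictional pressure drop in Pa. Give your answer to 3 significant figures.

A = πD²/4 = π(0.539)²/4 = 0.2282 m²; mean velocity V = ṁ/(ρA) = 12.6/(887 · 0.2282) = 0.06226 m/s.
Reynolds number Re = ρVD/μ = 887 · 0.06226 · 0.539 / 0.00362 = 8222.
Re > 4000 → turbulent; use the Moody-chart value f = 0.0334.
Total minor-loss coefficient ΣK = 2·5.4 = 10.8.
ΔP = [f·L/D + ΣK]·(ρV²/2) = [0.0334·2990/0.539 + 10.8]·(887·0.06226²/2) = [185.3 + 10.8]·1.719 = 337 Pa.

ΔP ≈ 337 Pa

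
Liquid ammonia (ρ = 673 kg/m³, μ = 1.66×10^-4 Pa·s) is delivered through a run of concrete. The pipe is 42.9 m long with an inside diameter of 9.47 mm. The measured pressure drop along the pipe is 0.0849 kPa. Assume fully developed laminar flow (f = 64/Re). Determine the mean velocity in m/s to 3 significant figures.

V ≈ 0.0334 m/s

For laminar flow, f = 64/Re with Re = ρVD/μ, so Darcy-Weisbach reduces to ΔP = 32μLV/D². Solving for V: V = ΔP·D²/(32μL) = 84.9·(0.00947)²/(32·0.000166·42.9) = 0.03341 m/s.
Check: Re = ρVD/μ = 673·0.03341·0.00947/0.000166 = 1283 < 2300, so the laminar assumption holds.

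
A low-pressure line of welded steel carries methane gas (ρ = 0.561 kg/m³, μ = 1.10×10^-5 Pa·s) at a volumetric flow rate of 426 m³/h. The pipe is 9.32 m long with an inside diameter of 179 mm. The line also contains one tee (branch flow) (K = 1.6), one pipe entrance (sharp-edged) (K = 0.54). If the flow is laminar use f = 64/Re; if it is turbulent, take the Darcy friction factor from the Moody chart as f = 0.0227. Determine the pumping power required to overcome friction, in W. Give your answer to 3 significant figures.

Q = 426 m³/h = 426/3600 = 0.1183 m³/s.
Cross-sectional area A = πD²/4 = π(0.179)²/4 = 0.02516 m²; mean velocity V = Q/A = 0.1183/0.02516 = 4.702 m/s.
Reynolds number Re = ρVD/μ = 0.561 · 4.702 · 0.179 / 1.1e-05 = 4.293e+04.
Re > 4000 → turbulent; use the Moody-chart value f = 0.0227.
Total minor-loss coefficient ΣK = 1·1.6 + 1·0.54 = 2.14.
ΔP = [f·L/D + ΣK]·(ρV²/2) = [0.0227·9.32/0.179 + 2.14]·(0.561·4.702²/2) = [1.182 + 2.14]·6.202 = 20.6 Pa.
Pumping power P = QΔP = 0.1183·20.6 = 2.438 W = 2.44 W.

P ≈ 2.44 W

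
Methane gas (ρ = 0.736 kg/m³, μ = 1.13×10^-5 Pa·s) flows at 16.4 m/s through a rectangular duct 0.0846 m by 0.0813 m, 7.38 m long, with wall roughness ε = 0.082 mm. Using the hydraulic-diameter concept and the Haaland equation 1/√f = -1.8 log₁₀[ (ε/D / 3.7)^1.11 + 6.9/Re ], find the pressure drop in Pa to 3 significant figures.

ΔP ≈ 195 Pa

Hydraulic diameter D_h = 4A/P = 4·(0.0846·0.0813)/(2·(0.0846+0.0813)) = 0.02751/0.3318 = 0.08292 m.
Re = ρVD_h/μ = 0.736·16.4·0.08292/1.13e-05 = 8.857e+04.
ε/D_h = 8.2e-05/0.08292 = 0.000989; Haaland gives 1/√f = -1.8 log₁₀[0.000108+7.79e-05] = 6.715, so f = 0.02218.
ΔP = f(L/D_h)(ρV²/2) = 0.02218·7.38/0.08292·98.98 = 195.4 Pa.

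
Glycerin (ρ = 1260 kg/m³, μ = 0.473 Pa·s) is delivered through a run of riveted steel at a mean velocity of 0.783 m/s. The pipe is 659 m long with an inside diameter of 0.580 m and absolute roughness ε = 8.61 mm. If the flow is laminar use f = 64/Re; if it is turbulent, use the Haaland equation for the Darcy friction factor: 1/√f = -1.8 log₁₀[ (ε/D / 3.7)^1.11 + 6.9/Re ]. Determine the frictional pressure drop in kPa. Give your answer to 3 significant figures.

ΔP ≈ 23.2 kPa

Reynolds number Re = ρVD/μ = 1260 · 0.783 · 0.58 / 0.473 = 1210.
Re < 2300 → laminar flow, so f = 64/Re = 64/1210 = 0.0529 (the turbulent correlation is not needed).
Darcy-Weisbach: ΔP = f(L/D)(ρV²/2) = 0.0529·(659/0.58)·(1260·0.783²/2) = 0.0529·1136·386.2 = 2.322e+04 Pa.
ΔP = 2.322e+04 Pa = 23.2 kPa.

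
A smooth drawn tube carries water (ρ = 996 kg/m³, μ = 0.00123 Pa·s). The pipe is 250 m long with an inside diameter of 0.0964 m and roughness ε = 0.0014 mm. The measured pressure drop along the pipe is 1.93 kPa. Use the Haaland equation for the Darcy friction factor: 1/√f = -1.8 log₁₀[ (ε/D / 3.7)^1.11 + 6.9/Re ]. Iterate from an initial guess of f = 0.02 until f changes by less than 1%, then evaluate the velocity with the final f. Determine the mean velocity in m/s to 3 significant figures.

V ≈ 0.239 m/s

Rearranging Darcy-Weisbach: V = √(2·ΔP·D/(f·L·ρ)). With ε/D = 1.4e-06/0.0964 = 1.45e-05, iterate starting from f = 0.02:
  f = 0.02 → V = √(2·1930·0.0964/(0.02·250·996)) = 0.2733 m/s; Re = ρVD/μ = 2.134e+04; f → 0.02535
  f = 0.02535 → V = 0.2428 m/s; Re = 1.895e+04; f → 0.02612
  f = 0.02612 → V = 0.2392 m/s; Re = 1.867e+04; f → 0.02622
Converged (Δf/f < 1%). With the final f = 0.02622: V = √(2·1930·0.0964/(0.02622·250·996)) = 0.2388 m/s.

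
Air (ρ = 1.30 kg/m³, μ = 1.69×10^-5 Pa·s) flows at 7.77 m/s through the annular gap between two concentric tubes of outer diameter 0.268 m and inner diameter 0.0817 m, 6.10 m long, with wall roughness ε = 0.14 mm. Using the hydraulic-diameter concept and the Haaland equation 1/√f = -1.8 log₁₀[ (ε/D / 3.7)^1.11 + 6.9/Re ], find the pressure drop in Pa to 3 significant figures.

Hydraulic diameter D_h = 4A/P = D_o - D_i = 0.268 - 0.0817 = 0.1863 m.
Re = ρVD_h/μ = 1.3·7.77·0.1863/1.69e-05 = 1.114e+05.
ε/D_h = 0.00014/0.1863 = 0.000751; Haaland gives 1/√f = -1.8 log₁₀[7.97e-05+6.2e-05] = 6.928, so f = 0.02084.
ΔP = f(L/D_h)(ρV²/2) = 0.02084·6.1/0.1863·39.24 = 26.77 Pa.

ΔP ≈ 26.8 Pa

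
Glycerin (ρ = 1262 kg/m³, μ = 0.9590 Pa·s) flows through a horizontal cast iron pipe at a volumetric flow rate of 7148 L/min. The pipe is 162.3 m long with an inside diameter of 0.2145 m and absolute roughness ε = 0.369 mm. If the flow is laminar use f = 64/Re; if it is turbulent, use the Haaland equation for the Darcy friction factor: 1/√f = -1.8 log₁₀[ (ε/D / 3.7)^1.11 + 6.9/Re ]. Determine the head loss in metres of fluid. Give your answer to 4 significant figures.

h_f ≈ 28.83 m

Q = 7148 L/min = 7148/60000 = 0.1191 m³/s.
Cross-sectional area A = πD²/4 = π(0.2145)²/4 = 0.03614 m²; mean velocity V = Q/A = 0.1191/0.03614 = 3.297 m/s.
Reynolds number Re = ρVD/μ = 1262 · 3.297 · 0.2145 / 0.959 = 930.6.
Re < 2300 → laminar flow, so f = 64/Re = 64/930.6 = 0.06877 (the turbulent correlation is not needed).
Darcy-Weisbach: ΔP = f(L/D)(ρV²/2) = 0.06877·(162.3/0.2145)·(1262·3.297²/2) = 0.06877·756.6·6858 = 3.569e+05 Pa.
Head loss h_f = ΔP/(ρg) = 3.569e+05/(1262·9.81) = 28.83 m.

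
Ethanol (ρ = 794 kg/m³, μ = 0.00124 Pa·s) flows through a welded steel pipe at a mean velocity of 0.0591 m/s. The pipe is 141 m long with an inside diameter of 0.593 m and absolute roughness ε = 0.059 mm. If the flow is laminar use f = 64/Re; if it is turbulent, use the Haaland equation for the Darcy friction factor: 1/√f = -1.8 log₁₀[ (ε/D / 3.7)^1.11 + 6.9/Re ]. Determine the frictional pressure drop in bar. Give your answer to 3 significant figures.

Reynolds number Re = ρVD/μ = 794 · 0.0591 · 0.593 / 0.00124 = 2.244e+04.
Re > 4000 → turbulent. Relative roughness ε/D = 5.9e-05/0.593 = 9.95e-05. Haaland: 1/√f = -1.8 log₁₀[(9.95e-05/3.7)^1.11 + 6.9/2.244e+04] = -1.8 log₁₀[8.45e-06 + 0.000307] = 6.301, so f = 0.02519.
Darcy-Weisbach: ΔP = f(L/D)(ρV²/2) = 0.02519·(141/0.593)·(794·0.0591²/2) = 0.02519·237.8·1.387 = 8.305 Pa.
ΔP = 8.305 Pa = 8.31×10^-5 bar.

ΔP ≈ 8.31×10^-5 bar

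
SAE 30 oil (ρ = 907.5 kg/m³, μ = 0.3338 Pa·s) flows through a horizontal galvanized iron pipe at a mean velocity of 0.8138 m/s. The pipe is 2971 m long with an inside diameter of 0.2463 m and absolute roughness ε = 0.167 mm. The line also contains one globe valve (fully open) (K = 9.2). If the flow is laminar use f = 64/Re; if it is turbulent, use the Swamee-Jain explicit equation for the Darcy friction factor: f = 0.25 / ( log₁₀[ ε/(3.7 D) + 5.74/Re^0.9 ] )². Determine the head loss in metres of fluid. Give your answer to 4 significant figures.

Reynolds number Re = ρVD/μ = 907.5 · 0.8138 · 0.2463 / 0.334 = 544.9.
Re < 2300 → laminar flow, so f = 64/Re = 64/544.9 = 0.1174 (the turbulent correlation is not needed).
Total minor-loss coefficient ΣK = 1·9.2 = 9.2.
ΔP = [f·L/D + ΣK]·(ρV²/2) = [0.1174·2971/0.2463 + 9.2]·(907.5·0.8138²/2) = [1417 + 9.2]·300.5 = 4.285e+05 Pa.
Head loss h_f = ΔP/(ρg) = 4.285e+05/(907.5·9.81) = 48.13 m.

h_f ≈ 48.13 m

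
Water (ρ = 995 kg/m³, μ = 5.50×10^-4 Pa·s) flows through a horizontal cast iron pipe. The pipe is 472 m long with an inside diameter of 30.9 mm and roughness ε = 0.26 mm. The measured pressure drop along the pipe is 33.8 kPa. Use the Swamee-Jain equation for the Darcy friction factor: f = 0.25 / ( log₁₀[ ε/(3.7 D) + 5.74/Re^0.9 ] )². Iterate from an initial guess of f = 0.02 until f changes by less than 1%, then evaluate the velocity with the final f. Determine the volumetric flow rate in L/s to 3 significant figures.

Q ≈ 0.251 L/s

Rearranging Darcy-Weisbach: V = √(2·ΔP·D/(f·L·ρ)). With ε/D = 0.00026/0.0309 = 0.00841, iterate starting from f = 0.02:
  f = 0.02 → V = √(2·3.38e+04·0.0309/(0.02·472·995)) = 0.4716 m/s; Re = ρVD/μ = 2.636e+04; f → 0.03872
  f = 0.03872 → V = 0.3389 m/s; Re = 1.895e+04; f → 0.03966
  f = 0.03966 → V = 0.3349 m/s; Re = 1.872e+04; f → 0.0397
Converged (Δf/f < 1%). With the final f = 0.0397: V = √(2·3.38e+04·0.0309/(0.0397·472·995)) = 0.3347 m/s.
Q = V·A = 0.3347·(π/4·0.0309²) = 0.000251 m³/s = 0.251 L/s.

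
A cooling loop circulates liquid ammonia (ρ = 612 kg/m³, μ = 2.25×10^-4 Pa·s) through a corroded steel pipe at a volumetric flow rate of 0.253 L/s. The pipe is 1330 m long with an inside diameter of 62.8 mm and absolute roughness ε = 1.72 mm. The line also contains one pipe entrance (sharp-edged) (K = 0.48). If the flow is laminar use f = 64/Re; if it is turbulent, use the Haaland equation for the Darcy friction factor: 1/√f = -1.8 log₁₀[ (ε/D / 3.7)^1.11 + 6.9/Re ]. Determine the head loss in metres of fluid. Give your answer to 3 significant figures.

h_f ≈ 0.414 m

Q = 0.253 L/s = 0.253/1000 = 0.000253 m³/s.
Cross-sectional area A = πD²/4 = π(0.0628)²/4 = 0.003097 m²; mean velocity V = Q/A = 0.000253/0.003097 = 0.08168 m/s.
Reynolds number Re = ρVD/μ = 612 · 0.08168 · 0.0628 / 0.000225 = 1.395e+04.
Re > 4000 → turbulent. Relative roughness ε/D = 0.00172/0.0628 = 0.0274. Haaland: 1/√f = -1.8 log₁₀[(0.0274/3.7)^1.11 + 6.9/1.395e+04] = -1.8 log₁₀[0.00432 + 0.000495] = 4.172, so f = 0.05745.
Total minor-loss coefficient ΣK = 1·0.48 = 0.48.
ΔP = [f·L/D + ΣK]·(ρV²/2) = [0.05745·1330/0.0628 + 0.48]·(612·0.08168²/2) = [1217 + 0.48]·2.041 = 2485 Pa.
Head loss h_f = ΔP/(ρg) = 2485/(612·9.81) = 0.414 m.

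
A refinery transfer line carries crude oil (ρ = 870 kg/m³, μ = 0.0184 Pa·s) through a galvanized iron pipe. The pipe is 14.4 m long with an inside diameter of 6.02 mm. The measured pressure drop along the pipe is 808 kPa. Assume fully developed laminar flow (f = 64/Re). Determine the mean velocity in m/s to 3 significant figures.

For laminar flow, f = 64/Re with Re = ρVD/μ, so Darcy-Weisbach reduces to ΔP = 32μLV/D². Solving for V: V = ΔP·D²/(32μL) = 8.08e+05·(0.00602)²/(32·0.0184·14.4) = 3.454 m/s.
Check: Re = ρVD/μ = 870·3.454·0.00602/0.0184 = 983 < 2300, so the laminar assumption holds.

V ≈ 3.45 m/s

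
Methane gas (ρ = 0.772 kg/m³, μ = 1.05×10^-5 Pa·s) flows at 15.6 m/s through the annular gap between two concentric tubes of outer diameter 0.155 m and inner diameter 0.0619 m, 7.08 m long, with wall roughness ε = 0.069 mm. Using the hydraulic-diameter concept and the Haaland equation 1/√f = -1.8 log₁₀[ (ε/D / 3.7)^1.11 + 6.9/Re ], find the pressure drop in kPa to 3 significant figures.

Hydraulic diameter D_h = 4A/P = D_o - D_i = 0.155 - 0.0619 = 0.0931 m.
Re = ρVD_h/μ = 0.772·15.6·0.0931/1.05e-05 = 1.068e+05.
ε/D_h = 6.9e-05/0.0931 = 0.000741; Haaland gives 1/√f = -1.8 log₁₀[7.85e-05+6.46e-05] = 6.92, so f = 0.02088.
ΔP = f(L/D_h)(ρV²/2) = 0.02088·7.08/0.0931·93.94 = 149.2 Pa.
ΔP = 0.149 kPa.

ΔP ≈ 0.149 kPa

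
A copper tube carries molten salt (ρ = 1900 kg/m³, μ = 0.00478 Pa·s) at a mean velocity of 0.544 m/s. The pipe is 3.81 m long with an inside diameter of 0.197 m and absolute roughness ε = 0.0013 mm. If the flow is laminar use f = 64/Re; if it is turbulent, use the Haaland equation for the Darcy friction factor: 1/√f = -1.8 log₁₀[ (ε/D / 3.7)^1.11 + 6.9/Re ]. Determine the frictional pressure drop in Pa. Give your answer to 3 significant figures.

Reynolds number Re = ρVD/μ = 1900 · 0.544 · 0.197 / 0.00478 = 4.26e+04.
Re > 4000 → turbulent. Relative roughness ε/D = 1.3e-06/0.197 = 6.6e-06. Haaland: 1/√f = -1.8 log₁₀[(6.6e-06/3.7)^1.11 + 6.9/4.26e+04] = -1.8 log₁₀[4.16e-07 + 0.000162] = 6.821, so f = 0.02149.
Darcy-Weisbach: ΔP = f(L/D)(ρV²/2) = 0.02149·(3.81/0.197)·(1900·0.544²/2) = 0.02149·19.34·281.1 = 116.9 Pa.

ΔP ≈ 117 Pa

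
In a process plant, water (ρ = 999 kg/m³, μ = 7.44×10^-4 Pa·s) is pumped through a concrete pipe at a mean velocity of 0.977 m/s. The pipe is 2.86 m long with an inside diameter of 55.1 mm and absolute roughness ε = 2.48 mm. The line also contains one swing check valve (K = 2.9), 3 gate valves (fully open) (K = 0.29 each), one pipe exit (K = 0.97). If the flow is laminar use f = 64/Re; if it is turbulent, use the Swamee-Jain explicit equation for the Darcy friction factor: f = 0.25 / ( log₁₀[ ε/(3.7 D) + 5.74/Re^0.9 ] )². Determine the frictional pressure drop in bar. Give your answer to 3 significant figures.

ΔP ≈ 0.0396 bar

Reynolds number Re = ρVD/μ = 999 · 0.977 · 0.0551 / 0.000744 = 7.228e+04.
Re > 4000 → turbulent. Relative roughness ε/D = 0.00248/0.0551 = 0.045. Swamee-Jain: f = 0.25/(log₁₀[0.045/3.7 + 5.74/7.228e+04^0.9])² = 0.25/(log₁₀[0.0122 + 0.000243])² = 0.25/(-1.906)² = 0.06879.
Total minor-loss coefficient ΣK = 1·2.9 + 3·0.29 + 1·0.97 = 4.74.
ΔP = [f·L/D + ΣK]·(ρV²/2) = [0.06879·2.86/0.0551 + 4.74]·(999·0.977²/2) = [3.571 + 4.74]·476.8 = 3962 Pa.
ΔP = 3962 Pa = 0.0396 bar.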